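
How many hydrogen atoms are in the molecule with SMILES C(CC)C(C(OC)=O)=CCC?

16

Hydrogens are implicit in SMILES; fill each atom to its normal valence:
  3 × C: 3 H each → 9
  3 × C: 2 H each → 6
  2 × C: no H
  2 × O: no H
  1 × C: 1 H
  Total hydrogens = 16.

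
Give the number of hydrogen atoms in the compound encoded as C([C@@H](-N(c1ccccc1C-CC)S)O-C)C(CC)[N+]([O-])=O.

24

Hydrogens are implicit in SMILES; fill each atom to its normal valence:
  4 × C: 2 H each → 8
  4 × C (aromatic): 1 H each → 4
  3 × C: 3 H each → 9
  2 × C: 1 H each → 2
  2 × C (aromatic): no H
  2 × O: no H
  1 × N: no H
  1 × N (charge +1): no H
  1 × O (charge -1): no H
  1 × S: 1 H
  Total hydrogens = 24.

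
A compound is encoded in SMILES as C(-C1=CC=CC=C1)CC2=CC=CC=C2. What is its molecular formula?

Heavy atoms from the SMILES: 14 C.
Implicit hydrogens by atom environment:
  10 × C (aromatic): 1 H each → 10
  2 × C: 2 H each → 4
  2 × C (aromatic): no H
  Total hydrogens = 14.
Molecular formula: C14H14

C14H14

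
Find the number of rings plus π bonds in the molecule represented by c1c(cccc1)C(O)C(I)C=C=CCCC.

6

Molecular formula from the SMILES: C14H17IO.
DoU = (2C + 2 + N − H − X)/2 = (2·14 + 2 + 0 − 17 − 1)/2 = 12/2 = 6.
(Structurally: 1 ring(s) + 5 π bond(s) = 6.)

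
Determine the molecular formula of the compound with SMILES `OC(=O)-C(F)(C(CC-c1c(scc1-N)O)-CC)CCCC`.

C15H24FNO3S

Heavy atoms from the SMILES: 15 C, 1 F, 1 N, 3 O, 1 S.
Implicit hydrogens by atom environment:
  6 × C: 2 H each → 12
  3 × C (aromatic): no H
  2 × C: 3 H each → 6
  2 × C: no H
  2 × O: 1 H each → 2
  1 × C (aromatic): 1 H
  1 × C: 1 H
  1 × F: no H
  1 × N: 2 H
  1 × O: no H
  1 × S (aromatic): no H
  Total hydrogens = 24.
Molecular formula: C15H24FNO3S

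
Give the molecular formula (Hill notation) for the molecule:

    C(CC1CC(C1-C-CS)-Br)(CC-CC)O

C12H23BrOS

Heavy atoms from the SMILES: 1 Br, 12 C, 1 O, 1 S.
Implicit hydrogens by atom environment:
  7 × C: 2 H each → 14
  4 × C: 1 H each → 4
  1 × Br: no H
  1 × C: 3 H
  1 × O: 1 H
  1 × S: 1 H
  Total hydrogens = 23.
Molecular formula: C12H23BrOS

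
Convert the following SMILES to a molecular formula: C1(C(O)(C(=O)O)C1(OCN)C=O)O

C6H9NO6

Heavy atoms from the SMILES: 6 C, 1 N, 6 O.
Implicit hydrogens by atom environment:
  3 × C: no H
  3 × O: 1 H each → 3
  3 × O: no H
  2 × C: 1 H each → 2
  1 × C: 2 H
  1 × N: 2 H
  Total hydrogens = 9.
Molecular formula: C6H9NO6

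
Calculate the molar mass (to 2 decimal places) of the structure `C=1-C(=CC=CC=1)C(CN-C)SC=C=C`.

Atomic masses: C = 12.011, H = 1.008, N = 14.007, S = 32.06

205.32

Molecular formula: C12H15NS.
M = 12×12.011 + 15×1.008 + 1×14.007 + 1×32.06 = 205.32 g/mol.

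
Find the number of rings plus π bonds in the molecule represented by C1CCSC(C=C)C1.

Molecular formula from the SMILES: C7H12S.
DoU = (2C + 2 + N − H − X)/2 = (2·7 + 2 + 0 − 12 − 0)/2 = 4/2 = 2.
(Structurally: 1 ring(s) + 1 π bond(s) = 2.)

2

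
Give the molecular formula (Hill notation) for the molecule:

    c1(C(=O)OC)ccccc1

C8H8O2

Heavy atoms from the SMILES: 8 C, 2 O.
Implicit hydrogens by atom environment:
  5 × C (aromatic): 1 H each → 5
  2 × O: no H
  1 × C: 3 H
  1 × C (aromatic): no H
  1 × C: no H
  Total hydrogens = 8.
Molecular formula: C8H8O2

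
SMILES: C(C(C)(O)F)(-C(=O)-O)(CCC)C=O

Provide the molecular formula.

C8H13FO4

Heavy atoms from the SMILES: 8 C, 1 F, 4 O.
Implicit hydrogens by atom environment:
  3 × C: no H
  2 × C: 3 H each → 6
  2 × C: 2 H each → 4
  2 × O: 1 H each → 2
  2 × O: no H
  1 × C: 1 H
  1 × F: no H
  Total hydrogens = 13.
Molecular formula: C8H13FO4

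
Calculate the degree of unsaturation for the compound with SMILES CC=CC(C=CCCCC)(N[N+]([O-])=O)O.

Molecular formula from the SMILES: C10H18N2O3.
DoU = (2C + 2 + N − H − X)/2 = (2·10 + 2 + 2 − 18 − 0)/2 = 6/2 = 3.
(Structurally: 0 ring(s) + 3 π bond(s) = 3.)

3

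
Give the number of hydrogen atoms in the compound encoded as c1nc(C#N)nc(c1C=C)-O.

Hydrogens are implicit in SMILES; fill each atom to its normal valence:
  3 × C (aromatic): no H
  2 × N (aromatic): no H
  1 × C: 2 H
  1 × C (aromatic): 1 H
  1 × C: 1 H
  1 × C: no H
  1 × N: no H
  1 × O: 1 H
  Total hydrogens = 5.

5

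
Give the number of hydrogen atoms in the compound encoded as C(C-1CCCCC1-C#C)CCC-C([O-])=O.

19

Hydrogens are implicit in SMILES; fill each atom to its normal valence:
  8 × C: 2 H each → 16
  3 × C: 1 H each → 3
  2 × C: no H
  1 × O: no H
  1 × O (charge -1): no H
  Total hydrogens = 19.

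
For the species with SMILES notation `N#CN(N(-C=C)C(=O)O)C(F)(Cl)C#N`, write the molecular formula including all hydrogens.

C6H4ClFN4O2

Heavy atoms from the SMILES: 6 C, 1 Cl, 1 F, 4 N, 2 O.
Implicit hydrogens by atom environment:
  4 × C: no H
  4 × N: no H
  1 × C: 2 H
  1 × C: 1 H
  1 × Cl: no H
  1 × F: no H
  1 × O: 1 H
  1 × O: no H
  Total hydrogens = 4.
Molecular formula: C6H4ClFN4O2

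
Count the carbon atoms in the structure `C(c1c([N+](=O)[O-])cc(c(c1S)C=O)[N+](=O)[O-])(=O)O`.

8

The symbol for carbon appears 8 times in the SMILES. Lowercase c denotes aromatic carbon and counts toward C.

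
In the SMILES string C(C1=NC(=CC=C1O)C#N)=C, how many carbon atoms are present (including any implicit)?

8

The symbol for carbon appears 8 times in the SMILES.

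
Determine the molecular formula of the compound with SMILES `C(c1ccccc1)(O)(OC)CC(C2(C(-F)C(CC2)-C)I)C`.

Heavy atoms from the SMILES: 17 C, 1 F, 1 I, 2 O.
Implicit hydrogens by atom environment:
  5 × C (aromatic): 1 H each → 5
  3 × C: 3 H each → 9
  3 × C: 2 H each → 6
  3 × C: 1 H each → 3
  2 × C: no H
  1 × C (aromatic): no H
  1 × F: no H
  1 × I: no H
  1 × O: 1 H
  1 × O: no H
  Total hydrogens = 24.
Molecular formula: C17H24FIO2

C17H24FIO2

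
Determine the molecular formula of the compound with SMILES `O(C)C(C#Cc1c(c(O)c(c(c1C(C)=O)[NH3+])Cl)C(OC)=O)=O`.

Heavy atoms from the SMILES: 14 C, 1 Cl, 1 N, 6 O.
Implicit hydrogens by atom environment:
  6 × C (aromatic): no H
  5 × C: no H
  5 × O: no H
  3 × C: 3 H each → 9
  1 × Cl: no H
  1 × N (charge +1): 3 H
  1 × O: 1 H
  Total hydrogens = 13.
Net charge +1.
Molecular formula: C14H13ClNO6+

C14H13ClNO6+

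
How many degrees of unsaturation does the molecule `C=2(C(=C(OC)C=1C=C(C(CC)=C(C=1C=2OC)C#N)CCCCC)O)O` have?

9

Molecular formula from the SMILES: C20H25NO4.
DoU = (2C + 2 + N − H − X)/2 = (2·20 + 2 + 1 − 25 − 0)/2 = 18/2 = 9.
(Structurally: 2 ring(s) + 7 π bond(s) = 9.)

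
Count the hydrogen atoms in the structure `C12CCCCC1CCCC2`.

18

Hydrogens are implicit in SMILES; fill each atom to its normal valence:
  8 × C: 2 H each → 16
  2 × C: 1 H each → 2
  Total hydrogens = 18.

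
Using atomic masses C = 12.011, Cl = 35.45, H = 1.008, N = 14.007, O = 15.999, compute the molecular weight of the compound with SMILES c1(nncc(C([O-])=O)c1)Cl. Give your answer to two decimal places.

Molecular formula: C5H2ClN2O2-.
M = 5×12.011 + 1×35.45 + 2×1.008 + 2×14.007 + 2×15.999 = 157.53 g/mol.

157.53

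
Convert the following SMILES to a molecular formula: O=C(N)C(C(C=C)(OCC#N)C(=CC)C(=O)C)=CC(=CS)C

C16H20N2O3S

Heavy atoms from the SMILES: 16 C, 2 N, 3 O, 1 S.
Implicit hydrogens by atom environment:
  7 × C: no H
  4 × C: 1 H each → 4
  3 × C: 3 H each → 9
  3 × O: no H
  2 × C: 2 H each → 4
  1 × N: 2 H
  1 × N: no H
  1 × S: 1 H
  Total hydrogens = 20.
Molecular formula: C16H20N2O3S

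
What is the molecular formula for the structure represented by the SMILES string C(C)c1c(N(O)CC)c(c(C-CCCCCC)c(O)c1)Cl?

C17H28ClNO2

Heavy atoms from the SMILES: 17 C, 1 Cl, 1 N, 2 O.
Implicit hydrogens by atom environment:
  8 × C: 2 H each → 16
  5 × C (aromatic): no H
  3 × C: 3 H each → 9
  2 × O: 1 H each → 2
  1 × C (aromatic): 1 H
  1 × Cl: no H
  1 × N: no H
  Total hydrogens = 28.
Molecular formula: C17H28ClNO2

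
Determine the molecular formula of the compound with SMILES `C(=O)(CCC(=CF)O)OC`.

Heavy atoms from the SMILES: 6 C, 1 F, 3 O.
Implicit hydrogens by atom environment:
  2 × C: 2 H each → 4
  2 × C: no H
  2 × O: no H
  1 × C: 3 H
  1 × C: 1 H
  1 × F: no H
  1 × O: 1 H
  Total hydrogens = 9.
Molecular formula: C6H9FO3

C6H9FO3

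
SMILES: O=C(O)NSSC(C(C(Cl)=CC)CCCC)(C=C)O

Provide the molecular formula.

C12H20ClNO3S2

Heavy atoms from the SMILES: 12 C, 1 Cl, 1 N, 3 O, 2 S.
Implicit hydrogens by atom environment:
  4 × C: 2 H each → 8
  3 × C: 1 H each → 3
  3 × C: no H
  2 × C: 3 H each → 6
  2 × O: 1 H each → 2
  2 × S: no H
  1 × Cl: no H
  1 × N: 1 H
  1 × O: no H
  Total hydrogens = 20.
Molecular formula: C12H20ClNO3S2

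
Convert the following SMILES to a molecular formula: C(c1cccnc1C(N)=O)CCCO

C10H14N2O2

Heavy atoms from the SMILES: 10 C, 2 N, 2 O.
Implicit hydrogens by atom environment:
  4 × C: 2 H each → 8
  3 × C (aromatic): 1 H each → 3
  2 × C (aromatic): no H
  1 × C: no H
  1 × N: 2 H
  1 × N (aromatic): no H
  1 × O: 1 H
  1 × O: no H
  Total hydrogens = 14.
Molecular formula: C10H14N2O2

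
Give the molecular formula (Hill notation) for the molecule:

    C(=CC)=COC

Heavy atoms from the SMILES: 5 C, 1 O.
Implicit hydrogens by atom environment:
  2 × C: 3 H each → 6
  2 × C: 1 H each → 2
  1 × C: no H
  1 × O: no H
  Total hydrogens = 8.
Molecular formula: C5H8O

C5H8O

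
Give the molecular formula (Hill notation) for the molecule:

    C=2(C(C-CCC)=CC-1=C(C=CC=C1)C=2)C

Heavy atoms from the SMILES: 15 C.
Implicit hydrogens by atom environment:
  6 × C (aromatic): 1 H each → 6
  4 × C (aromatic): no H
  3 × C: 2 H each → 6
  2 × C: 3 H each → 6
  Total hydrogens = 18.
Molecular formula: C15H18

C15H18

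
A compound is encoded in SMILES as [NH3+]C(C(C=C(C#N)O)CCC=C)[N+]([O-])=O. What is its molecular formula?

Heavy atoms from the SMILES: 9 C, 3 N, 3 O.
Implicit hydrogens by atom environment:
  4 × C: 1 H each → 4
  3 × C: 2 H each → 6
  2 × C: no H
  1 × N (charge +1): 3 H
  1 × N: no H
  1 × N (charge +1): no H
  1 × O: 1 H
  1 × O: no H
  1 × O (charge -1): no H
  Total hydrogens = 14.
Net charge +1.
Molecular formula: C9H14N3O3+

C9H14N3O3+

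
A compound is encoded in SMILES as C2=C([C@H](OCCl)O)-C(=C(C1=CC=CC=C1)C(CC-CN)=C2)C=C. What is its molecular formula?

Heavy atoms from the SMILES: 19 C, 1 Cl, 1 N, 2 O.
Implicit hydrogens by atom environment:
  7 × C (aromatic): 1 H each → 7
  5 × C: 2 H each → 10
  5 × C (aromatic): no H
  2 × C: 1 H each → 2
  1 × Cl: no H
  1 × N: 2 H
  1 × O: 1 H
  1 × O: no H
  Total hydrogens = 22.
Molecular formula: C19H22ClNO2

C19H22ClNO2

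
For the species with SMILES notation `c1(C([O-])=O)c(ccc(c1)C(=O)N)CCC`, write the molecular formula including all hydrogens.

Heavy atoms from the SMILES: 11 C, 1 N, 3 O.
Implicit hydrogens by atom environment:
  3 × C (aromatic): 1 H each → 3
  3 × C (aromatic): no H
  2 × C: 2 H each → 4
  2 × C: no H
  2 × O: no H
  1 × C: 3 H
  1 × N: 2 H
  1 × O (charge -1): no H
  Total hydrogens = 12.
Net charge -1.
Molecular formula: C11H12NO3-

C11H12NO3-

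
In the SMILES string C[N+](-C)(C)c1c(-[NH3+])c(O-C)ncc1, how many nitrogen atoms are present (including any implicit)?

The symbol for nitrogen appears 3 times in the SMILES.

3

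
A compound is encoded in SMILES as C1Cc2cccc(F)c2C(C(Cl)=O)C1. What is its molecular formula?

Heavy atoms from the SMILES: 11 C, 1 Cl, 1 F, 1 O.
Implicit hydrogens by atom environment:
  3 × C: 2 H each → 6
  3 × C (aromatic): 1 H each → 3
  3 × C (aromatic): no H
  1 × C: 1 H
  1 × C: no H
  1 × Cl: no H
  1 × F: no H
  1 × O: no H
  Total hydrogens = 10.
Molecular formula: C11H10ClFO

C11H10ClFO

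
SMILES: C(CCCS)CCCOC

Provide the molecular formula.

C8H18OS

Heavy atoms from the SMILES: 8 C, 1 O, 1 S.
Implicit hydrogens by atom environment:
  7 × C: 2 H each → 14
  1 × C: 3 H
  1 × O: no H
  1 × S: 1 H
  Total hydrogens = 18.
Molecular formula: C8H18OS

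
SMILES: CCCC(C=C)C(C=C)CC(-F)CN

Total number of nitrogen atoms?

1

The symbol for nitrogen appears 1 time in the SMILES.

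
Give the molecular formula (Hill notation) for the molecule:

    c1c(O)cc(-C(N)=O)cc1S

C7H7NO2S

Heavy atoms from the SMILES: 7 C, 1 N, 2 O, 1 S.
Implicit hydrogens by atom environment:
  3 × C (aromatic): 1 H each → 3
  3 × C (aromatic): no H
  1 × C: no H
  1 × N: 2 H
  1 × O: 1 H
  1 × O: no H
  1 × S: 1 H
  Total hydrogens = 7.
Molecular formula: C7H7NO2S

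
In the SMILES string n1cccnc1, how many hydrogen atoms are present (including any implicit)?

4

Hydrogens are implicit in SMILES; fill each atom to its normal valence:
  4 × C (aromatic): 1 H each → 4
  2 × N (aromatic): no H
  Total hydrogens = 4.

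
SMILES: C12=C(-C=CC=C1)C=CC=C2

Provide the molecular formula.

Heavy atoms from the SMILES: 10 C.
Implicit hydrogens by atom environment:
  8 × C (aromatic): 1 H each → 8
  2 × C (aromatic): no H
  Total hydrogens = 8.
Molecular formula: C10H8

C10H8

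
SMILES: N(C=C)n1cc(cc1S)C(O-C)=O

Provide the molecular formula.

C8H10N2O2S

Heavy atoms from the SMILES: 8 C, 2 N, 2 O, 1 S.
Implicit hydrogens by atom environment:
  2 × C (aromatic): 1 H each → 2
  2 × C (aromatic): no H
  2 × O: no H
  1 × C: 3 H
  1 × C: 2 H
  1 × C: 1 H
  1 × C: no H
  1 × N: 1 H
  1 × N (aromatic): no H
  1 × S: 1 H
  Total hydrogens = 10.
Molecular formula: C8H10N2O2S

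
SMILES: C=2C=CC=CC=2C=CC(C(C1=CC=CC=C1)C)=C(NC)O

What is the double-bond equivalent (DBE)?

Molecular formula from the SMILES: C19H21NO.
DoU = (2C + 2 + N − H − X)/2 = (2·19 + 2 + 1 − 21 − 0)/2 = 20/2 = 10.
(Structurally: 2 ring(s) + 8 π bond(s) = 10.)

10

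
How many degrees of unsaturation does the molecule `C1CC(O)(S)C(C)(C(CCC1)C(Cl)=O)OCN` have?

Molecular formula from the SMILES: C11H20ClNO3S.
DoU = (2C + 2 + N − H − X)/2 = (2·11 + 2 + 1 − 20 − 1)/2 = 4/2 = 2.
(Structurally: 1 ring(s) + 1 π bond(s) = 2.)

2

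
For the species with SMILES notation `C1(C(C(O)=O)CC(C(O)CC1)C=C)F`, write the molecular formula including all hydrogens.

C10H15FO3

Heavy atoms from the SMILES: 10 C, 1 F, 3 O.
Implicit hydrogens by atom environment:
  5 × C: 1 H each → 5
  4 × C: 2 H each → 8
  2 × O: 1 H each → 2
  1 × C: no H
  1 × F: no H
  1 × O: no H
  Total hydrogens = 15.
Molecular formula: C10H15FO3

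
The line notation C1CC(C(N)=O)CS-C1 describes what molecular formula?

C6H11NOS

Heavy atoms from the SMILES: 6 C, 1 N, 1 O, 1 S.
Implicit hydrogens by atom environment:
  4 × C: 2 H each → 8
  1 × C: 1 H
  1 × C: no H
  1 × N: 2 H
  1 × O: no H
  1 × S: no H
  Total hydrogens = 11.
Molecular formula: C6H11NOS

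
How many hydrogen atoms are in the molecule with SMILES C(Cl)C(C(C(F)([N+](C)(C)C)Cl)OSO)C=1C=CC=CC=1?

19

Hydrogens are implicit in SMILES; fill each atom to its normal valence:
  5 × C (aromatic): 1 H each → 5
  3 × C: 3 H each → 9
  2 × C: 1 H each → 2
  2 × Cl: no H
  1 × C: 2 H
  1 × C (aromatic): no H
  1 × C: no H
  1 × F: no H
  1 × N (charge +1): no H
  1 × O: 1 H
  1 × O: no H
  1 × S: no H
  Total hydrogens = 19.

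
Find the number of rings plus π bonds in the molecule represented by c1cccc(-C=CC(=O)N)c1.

6

Molecular formula from the SMILES: C9H9NO.
DoU = (2C + 2 + N − H − X)/2 = (2·9 + 2 + 1 − 9 − 0)/2 = 12/2 = 6.
(Structurally: 1 ring(s) + 5 π bond(s) = 6.)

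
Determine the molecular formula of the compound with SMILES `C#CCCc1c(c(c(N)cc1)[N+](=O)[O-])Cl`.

C10H9ClN2O2

Heavy atoms from the SMILES: 10 C, 1 Cl, 2 N, 2 O.
Implicit hydrogens by atom environment:
  4 × C (aromatic): no H
  2 × C: 2 H each → 4
  2 × C (aromatic): 1 H each → 2
  1 × C: 1 H
  1 × C: no H
  1 × Cl: no H
  1 × N: 2 H
  1 × N (charge +1): no H
  1 × O: no H
  1 × O (charge -1): no H
  Total hydrogens = 9.
Molecular formula: C10H9ClN2O2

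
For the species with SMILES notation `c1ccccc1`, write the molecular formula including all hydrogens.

C6H6

Heavy atoms from the SMILES: 6 C.
Implicit hydrogens by atom environment:
  6 × C (aromatic): 1 H each → 6
  Total hydrogens = 6.
Molecular formula: C6H6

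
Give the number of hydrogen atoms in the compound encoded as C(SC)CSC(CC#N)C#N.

Hydrogens are implicit in SMILES; fill each atom to its normal valence:
  3 × C: 2 H each → 6
  2 × C: no H
  2 × N: no H
  2 × S: no H
  1 × C: 3 H
  1 × C: 1 H
  Total hydrogens = 10.

10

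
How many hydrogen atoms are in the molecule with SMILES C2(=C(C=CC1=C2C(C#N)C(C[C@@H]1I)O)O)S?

10

Hydrogens are implicit in SMILES; fill each atom to its normal valence:
  4 × C (aromatic): no H
  3 × C: 1 H each → 3
  2 × C (aromatic): 1 H each → 2
  2 × O: 1 H each → 2
  1 × C: 2 H
  1 × C: no H
  1 × I: no H
  1 × N: no H
  1 × S: 1 H
  Total hydrogens = 10.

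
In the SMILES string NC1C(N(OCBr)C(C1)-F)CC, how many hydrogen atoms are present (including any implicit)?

Hydrogens are implicit in SMILES; fill each atom to its normal valence:
  3 × C: 2 H each → 6
  3 × C: 1 H each → 3
  1 × Br: no H
  1 × C: 3 H
  1 × F: no H
  1 × N: 2 H
  1 × N: no H
  1 × O: no H
  Total hydrogens = 14.

14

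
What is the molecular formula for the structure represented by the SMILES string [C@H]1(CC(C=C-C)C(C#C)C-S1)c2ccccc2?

C16H18S

Heavy atoms from the SMILES: 16 C, 1 S.
Implicit hydrogens by atom environment:
  6 × C: 1 H each → 6
  5 × C (aromatic): 1 H each → 5
  2 × C: 2 H each → 4
  1 × C: 3 H
  1 × C: no H
  1 × C (aromatic): no H
  1 × S: no H
  Total hydrogens = 18.
Molecular formula: C16H18S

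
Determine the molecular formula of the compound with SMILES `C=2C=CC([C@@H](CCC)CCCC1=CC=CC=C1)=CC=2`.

C19H24

Heavy atoms from the SMILES: 19 C.
Implicit hydrogens by atom environment:
  10 × C (aromatic): 1 H each → 10
  5 × C: 2 H each → 10
  2 × C (aromatic): no H
  1 × C: 3 H
  1 × C: 1 H
  Total hydrogens = 24.
Molecular formula: C19H24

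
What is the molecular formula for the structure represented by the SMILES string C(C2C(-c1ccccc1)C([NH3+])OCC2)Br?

C12H17BrNO+

Heavy atoms from the SMILES: 1 Br, 12 C, 1 N, 1 O.
Implicit hydrogens by atom environment:
  5 × C (aromatic): 1 H each → 5
  3 × C: 2 H each → 6
  3 × C: 1 H each → 3
  1 × Br: no H
  1 × C (aromatic): no H
  1 × N (charge +1): 3 H
  1 × O: no H
  Total hydrogens = 17.
Net charge +1.
Molecular formula: C12H17BrNO+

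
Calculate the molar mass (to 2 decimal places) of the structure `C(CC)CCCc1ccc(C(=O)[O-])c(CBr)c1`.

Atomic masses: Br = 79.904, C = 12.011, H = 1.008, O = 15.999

298.20

Molecular formula: C14H18BrO2-.
M = 1×79.904 + 14×12.011 + 18×1.008 + 2×15.999 = 298.20 g/mol.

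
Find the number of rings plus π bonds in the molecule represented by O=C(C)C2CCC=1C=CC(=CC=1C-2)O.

Molecular formula from the SMILES: C12H14O2.
DoU = (2C + 2 + N − H − X)/2 = (2·12 + 2 + 0 − 14 − 0)/2 = 12/2 = 6.
(Structurally: 2 ring(s) + 4 π bond(s) = 6.)

6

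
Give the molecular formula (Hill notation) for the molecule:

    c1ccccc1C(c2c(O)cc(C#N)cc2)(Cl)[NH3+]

C14H12ClN2O+

Heavy atoms from the SMILES: 14 C, 1 Cl, 2 N, 1 O.
Implicit hydrogens by atom environment:
  8 × C (aromatic): 1 H each → 8
  4 × C (aromatic): no H
  2 × C: no H
  1 × Cl: no H
  1 × N (charge +1): 3 H
  1 × N: no H
  1 × O: 1 H
  Total hydrogens = 12.
Net charge +1.
Molecular formula: C14H12ClN2O+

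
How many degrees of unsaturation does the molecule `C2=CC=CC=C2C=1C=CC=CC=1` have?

8

Molecular formula from the SMILES: C12H10.
DoU = (2C + 2 + N − H − X)/2 = (2·12 + 2 + 0 − 10 − 0)/2 = 16/2 = 8.
(Structurally: 2 ring(s) + 6 π bond(s) = 8.)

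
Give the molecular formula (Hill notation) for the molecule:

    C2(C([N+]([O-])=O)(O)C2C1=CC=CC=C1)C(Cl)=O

C10H8ClNO4

Heavy atoms from the SMILES: 10 C, 1 Cl, 1 N, 4 O.
Implicit hydrogens by atom environment:
  5 × C (aromatic): 1 H each → 5
  2 × C: 1 H each → 2
  2 × C: no H
  2 × O: no H
  1 × C (aromatic): no H
  1 × Cl: no H
  1 × N (charge +1): no H
  1 × O: 1 H
  1 × O (charge -1): no H
  Total hydrogens = 8.
Molecular formula: C10H8ClNO4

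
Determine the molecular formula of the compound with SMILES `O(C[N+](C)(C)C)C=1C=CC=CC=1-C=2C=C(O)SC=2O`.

Heavy atoms from the SMILES: 14 C, 1 N, 3 O, 1 S.
Implicit hydrogens by atom environment:
  5 × C (aromatic): 1 H each → 5
  5 × C (aromatic): no H
  3 × C: 3 H each → 9
  2 × O: 1 H each → 2
  1 × C: 2 H
  1 × N (charge +1): no H
  1 × O: no H
  1 × S (aromatic): no H
  Total hydrogens = 18.
Net charge +1.
Molecular formula: C14H18NO3S+

C14H18NO3S+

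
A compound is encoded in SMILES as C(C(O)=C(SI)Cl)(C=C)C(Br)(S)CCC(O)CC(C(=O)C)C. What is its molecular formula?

Heavy atoms from the SMILES: 1 Br, 14 C, 1 Cl, 1 I, 3 O, 2 S.
Implicit hydrogens by atom environment:
  4 × C: 2 H each → 8
  4 × C: 1 H each → 4
  4 × C: no H
  2 × C: 3 H each → 6
  2 × O: 1 H each → 2
  1 × Br: no H
  1 × Cl: no H
  1 × I: no H
  1 × O: no H
  1 × S: 1 H
  1 × S: no H
  Total hydrogens = 21.
Molecular formula: C14H21BrClIO3S2

C14H21BrClIO3S2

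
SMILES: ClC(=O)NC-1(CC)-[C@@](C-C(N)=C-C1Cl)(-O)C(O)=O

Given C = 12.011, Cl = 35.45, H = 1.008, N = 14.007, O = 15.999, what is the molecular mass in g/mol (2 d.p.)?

297.13

Molecular formula: C10H14Cl2N2O4.
M = 10×12.011 + 2×35.45 + 14×1.008 + 2×14.007 + 4×15.999 = 297.13 g/mol.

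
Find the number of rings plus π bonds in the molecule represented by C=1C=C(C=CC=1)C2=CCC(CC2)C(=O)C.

7

Molecular formula from the SMILES: C14H16O.
DoU = (2C + 2 + N − H − X)/2 = (2·14 + 2 + 0 − 16 − 0)/2 = 14/2 = 7.
(Structurally: 2 ring(s) + 5 π bond(s) = 7.)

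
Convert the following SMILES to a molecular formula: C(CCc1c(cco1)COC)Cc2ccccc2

C16H20O2

Heavy atoms from the SMILES: 16 C, 2 O.
Implicit hydrogens by atom environment:
  7 × C (aromatic): 1 H each → 7
  5 × C: 2 H each → 10
  3 × C (aromatic): no H
  1 × C: 3 H
  1 × O (aromatic): no H
  1 × O: no H
  Total hydrogens = 20.
Molecular formula: C16H20O2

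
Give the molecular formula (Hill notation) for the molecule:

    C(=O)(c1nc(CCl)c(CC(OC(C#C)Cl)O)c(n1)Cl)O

C11H9Cl3N2O4

Heavy atoms from the SMILES: 11 C, 3 Cl, 2 N, 4 O.
Implicit hydrogens by atom environment:
  4 × C (aromatic): no H
  3 × C: 1 H each → 3
  3 × Cl: no H
  2 × C: 2 H each → 4
  2 × C: no H
  2 × N (aromatic): no H
  2 × O: 1 H each → 2
  2 × O: no H
  Total hydrogens = 9.
Molecular formula: C11H9Cl3N2O4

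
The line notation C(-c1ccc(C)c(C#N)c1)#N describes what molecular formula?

Heavy atoms from the SMILES: 9 C, 2 N.
Implicit hydrogens by atom environment:
  3 × C (aromatic): 1 H each → 3
  3 × C (aromatic): no H
  2 × C: no H
  2 × N: no H
  1 × C: 3 H
  Total hydrogens = 6.
Molecular formula: C9H6N2

C9H6N2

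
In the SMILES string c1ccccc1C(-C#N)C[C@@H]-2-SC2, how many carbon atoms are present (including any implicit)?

11

The symbol for carbon appears 11 times in the SMILES. Lowercase c denotes aromatic carbon and counts toward C.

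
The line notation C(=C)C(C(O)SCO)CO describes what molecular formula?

C6H12O3S

Heavy atoms from the SMILES: 6 C, 3 O, 1 S.
Implicit hydrogens by atom environment:
  3 × C: 2 H each → 6
  3 × C: 1 H each → 3
  3 × O: 1 H each → 3
  1 × S: no H
  Total hydrogens = 12.
Molecular formula: C6H12O3S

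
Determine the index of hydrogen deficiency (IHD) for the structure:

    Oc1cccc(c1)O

4

Molecular formula from the SMILES: C6H6O2.
DoU = (2C + 2 + N − H − X)/2 = (2·6 + 2 + 0 − 6 − 0)/2 = 8/2 = 4.
(Structurally: 1 ring(s) + 3 π bond(s) = 4.)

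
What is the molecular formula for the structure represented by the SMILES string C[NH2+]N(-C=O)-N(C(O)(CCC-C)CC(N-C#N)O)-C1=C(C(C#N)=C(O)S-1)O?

C15H23N6O5S+

Heavy atoms from the SMILES: 15 C, 6 N, 5 O, 1 S.
Implicit hydrogens by atom environment:
  4 × C: 2 H each → 8
  4 × C (aromatic): no H
  4 × N: no H
  4 × O: 1 H each → 4
  3 × C: no H
  2 × C: 3 H each → 6
  2 × C: 1 H each → 2
  1 × N (charge +1): 2 H
  1 × N: 1 H
  1 × O: no H
  1 × S (aromatic): no H
  Total hydrogens = 23.
Net charge +1.
Molecular formula: C15H23N6O5S+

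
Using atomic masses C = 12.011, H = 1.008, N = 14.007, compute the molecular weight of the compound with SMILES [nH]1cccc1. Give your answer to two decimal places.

67.09

Molecular formula: C4H5N.
M = 4×12.011 + 5×1.008 + 1×14.007 = 67.09 g/mol.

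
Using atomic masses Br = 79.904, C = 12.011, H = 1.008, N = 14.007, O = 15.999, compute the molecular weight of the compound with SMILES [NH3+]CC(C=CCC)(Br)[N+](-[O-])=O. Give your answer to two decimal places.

224.08

Molecular formula: C6H12BrN2O2+.
M = 1×79.904 + 6×12.011 + 12×1.008 + 2×14.007 + 2×15.999 = 224.08 g/mol.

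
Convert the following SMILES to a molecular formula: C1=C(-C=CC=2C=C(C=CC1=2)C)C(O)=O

C12H10O2

Heavy atoms from the SMILES: 12 C, 2 O.
Implicit hydrogens by atom environment:
  6 × C (aromatic): 1 H each → 6
  4 × C (aromatic): no H
  1 × C: 3 H
  1 × C: no H
  1 × O: 1 H
  1 × O: no H
  Total hydrogens = 10.
Molecular formula: C12H10O2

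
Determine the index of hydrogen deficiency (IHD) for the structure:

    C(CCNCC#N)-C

2

Molecular formula from the SMILES: C6H12N2.
DoU = (2C + 2 + N − H − X)/2 = (2·6 + 2 + 2 − 12 − 0)/2 = 4/2 = 2.
(Structurally: 0 ring(s) + 2 π bond(s) = 2.)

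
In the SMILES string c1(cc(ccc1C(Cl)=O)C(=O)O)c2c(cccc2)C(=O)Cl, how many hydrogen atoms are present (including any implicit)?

Hydrogens are implicit in SMILES; fill each atom to its normal valence:
  7 × C (aromatic): 1 H each → 7
  5 × C (aromatic): no H
  3 × C: no H
  3 × O: no H
  2 × Cl: no H
  1 × O: 1 H
  Total hydrogens = 8.

8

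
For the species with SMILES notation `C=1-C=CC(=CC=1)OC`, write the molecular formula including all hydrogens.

Heavy atoms from the SMILES: 7 C, 1 O.
Implicit hydrogens by atom environment:
  5 × C (aromatic): 1 H each → 5
  1 × C: 3 H
  1 × C (aromatic): no H
  1 × O: no H
  Total hydrogens = 8.
Molecular formula: C7H8O

C7H8O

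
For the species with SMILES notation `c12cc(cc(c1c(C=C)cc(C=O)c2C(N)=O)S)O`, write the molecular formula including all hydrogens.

Heavy atoms from the SMILES: 14 C, 1 N, 3 O, 1 S.
Implicit hydrogens by atom environment:
  7 × C (aromatic): no H
  3 × C (aromatic): 1 H each → 3
  2 × C: 1 H each → 2
  2 × O: no H
  1 × C: 2 H
  1 × C: no H
  1 × N: 2 H
  1 × O: 1 H
  1 × S: 1 H
  Total hydrogens = 11.
Molecular formula: C14H11NO3S

C14H11NO3S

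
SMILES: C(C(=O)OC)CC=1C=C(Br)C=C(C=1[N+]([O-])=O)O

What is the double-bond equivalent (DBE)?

Molecular formula from the SMILES: C10H10BrNO5.
DoU = (2C + 2 + N − H − X)/2 = (2·10 + 2 + 1 − 10 − 1)/2 = 12/2 = 6.
(Structurally: 1 ring(s) + 5 π bond(s) = 6.)

6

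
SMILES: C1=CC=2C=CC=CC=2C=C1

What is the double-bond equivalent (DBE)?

Molecular formula from the SMILES: C10H8.
DoU = (2C + 2 + N − H − X)/2 = (2·10 + 2 + 0 − 8 − 0)/2 = 14/2 = 7.
(Structurally: 2 ring(s) + 5 π bond(s) = 7.)

7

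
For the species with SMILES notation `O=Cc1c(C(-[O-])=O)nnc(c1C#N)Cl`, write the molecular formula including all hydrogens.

C7HClN3O3-

Heavy atoms from the SMILES: 7 C, 1 Cl, 3 N, 3 O.
Implicit hydrogens by atom environment:
  4 × C (aromatic): no H
  2 × C: no H
  2 × N (aromatic): no H
  2 × O: no H
  1 × C: 1 H
  1 × Cl: no H
  1 × N: no H
  1 × O (charge -1): no H
  Total hydrogens = 1.
Net charge -1.
Molecular formula: C7HClN3O3-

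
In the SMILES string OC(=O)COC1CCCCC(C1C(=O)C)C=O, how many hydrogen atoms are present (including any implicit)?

Hydrogens are implicit in SMILES; fill each atom to its normal valence:
  5 × C: 2 H each → 10
  4 × C: 1 H each → 4
  4 × O: no H
  2 × C: no H
  1 × C: 3 H
  1 × O: 1 H
  Total hydrogens = 18.

18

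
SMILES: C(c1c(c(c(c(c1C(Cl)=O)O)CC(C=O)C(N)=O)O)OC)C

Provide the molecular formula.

Heavy atoms from the SMILES: 14 C, 1 Cl, 1 N, 6 O.
Implicit hydrogens by atom environment:
  6 × C (aromatic): no H
  4 × O: no H
  2 × C: 3 H each → 6
  2 × C: 2 H each → 4
  2 × C: 1 H each → 2
  2 × C: no H
  2 × O: 1 H each → 2
  1 × Cl: no H
  1 × N: 2 H
  Total hydrogens = 16.
Molecular formula: C14H16ClNO6

C14H16ClNO6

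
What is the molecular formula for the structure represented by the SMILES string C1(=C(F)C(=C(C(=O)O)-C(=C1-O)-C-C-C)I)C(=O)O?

Heavy atoms from the SMILES: 11 C, 1 F, 1 I, 5 O.
Implicit hydrogens by atom environment:
  6 × C (aromatic): no H
  3 × O: 1 H each → 3
  2 × C: 2 H each → 4
  2 × C: no H
  2 × O: no H
  1 × C: 3 H
  1 × F: no H
  1 × I: no H
  Total hydrogens = 10.
Molecular formula: C11H10FIO5

C11H10FIO5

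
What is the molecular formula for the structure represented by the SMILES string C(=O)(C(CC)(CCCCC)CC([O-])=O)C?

C12H21O3-

Heavy atoms from the SMILES: 12 C, 3 O.
Implicit hydrogens by atom environment:
  6 × C: 2 H each → 12
  3 × C: 3 H each → 9
  3 × C: no H
  2 × O: no H
  1 × O (charge -1): no H
  Total hydrogens = 21.
Net charge -1.
Molecular formula: C12H21O3-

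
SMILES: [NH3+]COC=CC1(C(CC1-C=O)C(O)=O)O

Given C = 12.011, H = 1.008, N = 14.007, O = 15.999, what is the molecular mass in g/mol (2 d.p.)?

216.21

Molecular formula: C9H14NO5+.
M = 9×12.011 + 14×1.008 + 1×14.007 + 5×15.999 = 216.21 g/mol.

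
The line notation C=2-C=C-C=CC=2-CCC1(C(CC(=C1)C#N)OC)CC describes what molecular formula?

C17H21NO

Heavy atoms from the SMILES: 17 C, 1 N, 1 O.
Implicit hydrogens by atom environment:
  5 × C (aromatic): 1 H each → 5
  4 × C: 2 H each → 8
  3 × C: no H
  2 × C: 3 H each → 6
  2 × C: 1 H each → 2
  1 × C (aromatic): no H
  1 × N: no H
  1 × O: no H
  Total hydrogens = 21.
Molecular formula: C17H21NO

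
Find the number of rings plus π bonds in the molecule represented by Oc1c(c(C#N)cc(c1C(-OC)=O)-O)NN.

7

Molecular formula from the SMILES: C9H9N3O4.
DoU = (2C + 2 + N − H − X)/2 = (2·9 + 2 + 3 − 9 − 0)/2 = 14/2 = 7.
(Structurally: 1 ring(s) + 6 π bond(s) = 7.)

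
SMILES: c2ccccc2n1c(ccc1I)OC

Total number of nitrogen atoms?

1

The symbol for nitrogen appears 1 time in the SMILES.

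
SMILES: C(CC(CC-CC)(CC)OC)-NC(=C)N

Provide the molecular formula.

C12H26N2O

Heavy atoms from the SMILES: 12 C, 2 N, 1 O.
Implicit hydrogens by atom environment:
  7 × C: 2 H each → 14
  3 × C: 3 H each → 9
  2 × C: no H
  1 × N: 2 H
  1 × N: 1 H
  1 × O: no H
  Total hydrogens = 26.
Molecular formula: C12H26N2O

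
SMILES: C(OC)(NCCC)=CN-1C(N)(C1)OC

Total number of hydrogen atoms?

Hydrogens are implicit in SMILES; fill each atom to its normal valence:
  3 × C: 3 H each → 9
  3 × C: 2 H each → 6
  2 × C: no H
  2 × O: no H
  1 × C: 1 H
  1 × N: 2 H
  1 × N: 1 H
  1 × N: no H
  Total hydrogens = 19.

19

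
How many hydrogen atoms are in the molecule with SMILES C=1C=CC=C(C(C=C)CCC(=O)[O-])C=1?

13

Hydrogens are implicit in SMILES; fill each atom to its normal valence:
  5 × C (aromatic): 1 H each → 5
  3 × C: 2 H each → 6
  2 × C: 1 H each → 2
  1 × C (aromatic): no H
  1 × C: no H
  1 × O: no H
  1 × O (charge -1): no H
  Total hydrogens = 13.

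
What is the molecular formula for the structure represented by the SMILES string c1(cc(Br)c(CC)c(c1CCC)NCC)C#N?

Heavy atoms from the SMILES: 1 Br, 14 C, 2 N.
Implicit hydrogens by atom environment:
  5 × C (aromatic): no H
  4 × C: 2 H each → 8
  3 × C: 3 H each → 9
  1 × Br: no H
  1 × C (aromatic): 1 H
  1 × C: no H
  1 × N: 1 H
  1 × N: no H
  Total hydrogens = 19.
Molecular formula: C14H19BrN2

C14H19BrN2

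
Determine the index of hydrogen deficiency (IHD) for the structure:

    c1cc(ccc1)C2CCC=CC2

6

Molecular formula from the SMILES: C12H14.
DoU = (2C + 2 + N − H − X)/2 = (2·12 + 2 + 0 − 14 − 0)/2 = 12/2 = 6.
(Structurally: 2 ring(s) + 4 π bond(s) = 6.)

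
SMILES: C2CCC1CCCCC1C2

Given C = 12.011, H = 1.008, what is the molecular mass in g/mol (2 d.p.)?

138.25

Molecular formula: C10H18.
M = 10×12.011 + 18×1.008 = 138.25 g/mol.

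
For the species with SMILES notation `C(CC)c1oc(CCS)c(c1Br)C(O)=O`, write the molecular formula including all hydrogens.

C10H13BrO3S

Heavy atoms from the SMILES: 1 Br, 10 C, 3 O, 1 S.
Implicit hydrogens by atom environment:
  4 × C: 2 H each → 8
  4 × C (aromatic): no H
  1 × Br: no H
  1 × C: 3 H
  1 × C: no H
  1 × O: 1 H
  1 × O (aromatic): no H
  1 × O: no H
  1 × S: 1 H
  Total hydrogens = 13.
Molecular formula: C10H13BrO3S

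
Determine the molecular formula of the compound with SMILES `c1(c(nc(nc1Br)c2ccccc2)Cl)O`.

Heavy atoms from the SMILES: 1 Br, 10 C, 1 Cl, 2 N, 1 O.
Implicit hydrogens by atom environment:
  5 × C (aromatic): 1 H each → 5
  5 × C (aromatic): no H
  2 × N (aromatic): no H
  1 × Br: no H
  1 × Cl: no H
  1 × O: 1 H
  Total hydrogens = 6.
Molecular formula: C10H6BrClN2O

C10H6BrClN2O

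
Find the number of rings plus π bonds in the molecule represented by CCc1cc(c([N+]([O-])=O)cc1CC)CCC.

Molecular formula from the SMILES: C13H19NO2.
DoU = (2C + 2 + N − H − X)/2 = (2·13 + 2 + 1 − 19 − 0)/2 = 10/2 = 5.
(Structurally: 1 ring(s) + 4 π bond(s) = 5.)

5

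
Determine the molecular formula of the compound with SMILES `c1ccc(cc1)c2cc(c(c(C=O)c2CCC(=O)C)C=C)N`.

Heavy atoms from the SMILES: 19 C, 1 N, 2 O.
Implicit hydrogens by atom environment:
  6 × C (aromatic): 1 H each → 6
  6 × C (aromatic): no H
  3 × C: 2 H each → 6
  2 × C: 1 H each → 2
  2 × O: no H
  1 × C: 3 H
  1 × C: no H
  1 × N: 2 H
  Total hydrogens = 19.
Molecular formula: C19H19NO2

C19H19NO2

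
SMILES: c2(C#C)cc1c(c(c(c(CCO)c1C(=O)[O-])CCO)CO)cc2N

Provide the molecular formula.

Heavy atoms from the SMILES: 18 C, 1 N, 5 O.
Implicit hydrogens by atom environment:
  8 × C (aromatic): no H
  5 × C: 2 H each → 10
  3 × O: 1 H each → 3
  2 × C (aromatic): 1 H each → 2
  2 × C: no H
  1 × C: 1 H
  1 × N: 2 H
  1 × O: no H
  1 × O (charge -1): no H
  Total hydrogens = 18.
Net charge -1.
Molecular formula: C18H18NO5-

C18H18NO5-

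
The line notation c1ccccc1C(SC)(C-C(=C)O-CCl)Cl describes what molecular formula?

Heavy atoms from the SMILES: 12 C, 2 Cl, 1 O, 1 S.
Implicit hydrogens by atom environment:
  5 × C (aromatic): 1 H each → 5
  3 × C: 2 H each → 6
  2 × C: no H
  2 × Cl: no H
  1 × C: 3 H
  1 × C (aromatic): no H
  1 × O: no H
  1 × S: no H
  Total hydrogens = 14.
Molecular formula: C12H14Cl2OS

C12H14Cl2OS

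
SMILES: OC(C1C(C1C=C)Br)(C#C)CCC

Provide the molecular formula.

C11H15BrO

Heavy atoms from the SMILES: 1 Br, 11 C, 1 O.
Implicit hydrogens by atom environment:
  5 × C: 1 H each → 5
  3 × C: 2 H each → 6
  2 × C: no H
  1 × Br: no H
  1 × C: 3 H
  1 × O: 1 H
  Total hydrogens = 15.
Molecular formula: C11H15BrO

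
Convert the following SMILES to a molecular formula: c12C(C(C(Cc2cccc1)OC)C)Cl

Heavy atoms from the SMILES: 12 C, 1 Cl, 1 O.
Implicit hydrogens by atom environment:
  4 × C (aromatic): 1 H each → 4
  3 × C: 1 H each → 3
  2 × C: 3 H each → 6
  2 × C (aromatic): no H
  1 × C: 2 H
  1 × Cl: no H
  1 × O: no H
  Total hydrogens = 15.
Molecular formula: C12H15ClO

C12H15ClO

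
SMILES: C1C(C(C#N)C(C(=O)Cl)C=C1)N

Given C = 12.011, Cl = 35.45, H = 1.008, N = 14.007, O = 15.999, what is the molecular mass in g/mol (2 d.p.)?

184.62

Molecular formula: C8H9ClN2O.
M = 8×12.011 + 1×35.45 + 9×1.008 + 2×14.007 + 1×15.999 = 184.62 g/mol.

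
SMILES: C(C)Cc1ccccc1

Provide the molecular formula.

C9H12

Heavy atoms from the SMILES: 9 C.
Implicit hydrogens by atom environment:
  5 × C (aromatic): 1 H each → 5
  2 × C: 2 H each → 4
  1 × C: 3 H
  1 × C (aromatic): no H
  Total hydrogens = 12.
Molecular formula: C9H12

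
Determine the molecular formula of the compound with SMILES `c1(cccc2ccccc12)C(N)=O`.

Heavy atoms from the SMILES: 11 C, 1 N, 1 O.
Implicit hydrogens by atom environment:
  7 × C (aromatic): 1 H each → 7
  3 × C (aromatic): no H
  1 × C: no H
  1 × N: 2 H
  1 × O: no H
  Total hydrogens = 9.
Molecular formula: C11H9NO

C11H9NO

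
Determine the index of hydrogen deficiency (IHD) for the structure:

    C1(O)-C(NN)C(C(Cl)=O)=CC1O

3

Molecular formula from the SMILES: C6H9ClN2O3.
DoU = (2C + 2 + N − H − X)/2 = (2·6 + 2 + 2 − 9 − 1)/2 = 6/2 = 3.
(Structurally: 1 ring(s) + 2 π bond(s) = 3.)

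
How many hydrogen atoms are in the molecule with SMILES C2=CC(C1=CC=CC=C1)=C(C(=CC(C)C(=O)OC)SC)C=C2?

20

Hydrogens are implicit in SMILES; fill each atom to its normal valence:
  9 × C (aromatic): 1 H each → 9
  3 × C: 3 H each → 9
  3 × C (aromatic): no H
  2 × C: 1 H each → 2
  2 × C: no H
  2 × O: no H
  1 × S: no H
  Total hydrogens = 20.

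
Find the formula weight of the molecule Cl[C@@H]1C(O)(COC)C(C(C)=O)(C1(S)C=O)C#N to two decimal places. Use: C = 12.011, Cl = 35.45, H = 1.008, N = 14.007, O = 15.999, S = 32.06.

Molecular formula: C10H12ClNO4S.
M = 10×12.011 + 1×35.45 + 12×1.008 + 1×14.007 + 4×15.999 + 1×32.06 = 277.72 g/mol.

277.72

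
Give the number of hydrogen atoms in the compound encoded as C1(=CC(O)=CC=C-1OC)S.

Hydrogens are implicit in SMILES; fill each atom to its normal valence:
  3 × C (aromatic): 1 H each → 3
  3 × C (aromatic): no H
  1 × C: 3 H
  1 × O: 1 H
  1 × O: no H
  1 × S: 1 H
  Total hydrogens = 8.

8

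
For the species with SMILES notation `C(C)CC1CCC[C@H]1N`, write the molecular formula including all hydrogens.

Heavy atoms from the SMILES: 8 C, 1 N.
Implicit hydrogens by atom environment:
  5 × C: 2 H each → 10
  2 × C: 1 H each → 2
  1 × C: 3 H
  1 × N: 2 H
  Total hydrogens = 17.
Molecular formula: C8H17N

C8H17N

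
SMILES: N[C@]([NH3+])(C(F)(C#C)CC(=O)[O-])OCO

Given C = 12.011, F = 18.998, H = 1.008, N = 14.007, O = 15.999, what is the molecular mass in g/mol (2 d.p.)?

206.17

Molecular formula: C7H11FN2O4.
M = 7×12.011 + 1×18.998 + 11×1.008 + 2×14.007 + 4×15.999 = 206.17 g/mol.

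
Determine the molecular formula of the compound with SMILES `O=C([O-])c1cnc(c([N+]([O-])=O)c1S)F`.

Heavy atoms from the SMILES: 6 C, 1 F, 2 N, 4 O, 1 S.
Implicit hydrogens by atom environment:
  4 × C (aromatic): no H
  2 × O: no H
  2 × O (charge -1): no H
  1 × C (aromatic): 1 H
  1 × C: no H
  1 × F: no H
  1 × N (aromatic): no H
  1 × N (charge +1): no H
  1 × S: 1 H
  Total hydrogens = 2.
Net charge -1.
Molecular formula: C6H2FN2O4S-

C6H2FN2O4S-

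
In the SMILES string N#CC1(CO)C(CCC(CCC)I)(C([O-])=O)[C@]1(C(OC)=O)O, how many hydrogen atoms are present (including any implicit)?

19

Hydrogens are implicit in SMILES; fill each atom to its normal valence:
  6 × C: no H
  5 × C: 2 H each → 10
  3 × O: no H
  2 × C: 3 H each → 6
  2 × O: 1 H each → 2
  1 × C: 1 H
  1 × I: no H
  1 × N: no H
  1 × O (charge -1): no H
  Total hydrogens = 19.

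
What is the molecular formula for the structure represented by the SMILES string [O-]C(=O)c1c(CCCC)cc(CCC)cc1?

Heavy atoms from the SMILES: 14 C, 2 O.
Implicit hydrogens by atom environment:
  5 × C: 2 H each → 10
  3 × C (aromatic): 1 H each → 3
  3 × C (aromatic): no H
  2 × C: 3 H each → 6
  1 × C: no H
  1 × O: no H
  1 × O (charge -1): no H
  Total hydrogens = 19.
Net charge -1.
Molecular formula: C14H19O2-

C14H19O2-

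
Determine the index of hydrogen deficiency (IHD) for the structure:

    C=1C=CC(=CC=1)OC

Molecular formula from the SMILES: C7H8O.
DoU = (2C + 2 + N − H − X)/2 = (2·7 + 2 + 0 − 8 − 0)/2 = 8/2 = 4.
(Structurally: 1 ring(s) + 3 π bond(s) = 4.)

4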